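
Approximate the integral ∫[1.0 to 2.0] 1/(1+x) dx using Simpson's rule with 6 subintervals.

f(x) = 1/(1+x)
a = 1.0, b = 2.0, n = 6
h = (b - a)/n = 0.166667

Simpson's rule: (h/3)[f(x₀) + 4f(x₁) + 2f(x₂) + ... + f(xₙ)]

x_0 = 1.0000, f(x_0) = 0.500000, coefficient = 1
x_1 = 1.1667, f(x_1) = 0.461538, coefficient = 4
x_2 = 1.3333, f(x_2) = 0.428571, coefficient = 2
x_3 = 1.5000, f(x_3) = 0.400000, coefficient = 4
x_4 = 1.6667, f(x_4) = 0.375000, coefficient = 2
x_5 = 1.8333, f(x_5) = 0.352941, coefficient = 4
x_6 = 2.0000, f(x_6) = 0.333333, coefficient = 1

I ≈ (0.166667/3) × 7.298395 = 0.405466
Exact value: 0.405465
Error: 0.000001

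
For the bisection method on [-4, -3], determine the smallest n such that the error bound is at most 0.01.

We need (b-a)/2^n ≤ 0.01
(-3 - (-4))/2^n ≤ 0.01
1/2^n ≤ 0.01
2^n ≥ 100
n ≥ log₂(100) = 6.64
n ≥ 7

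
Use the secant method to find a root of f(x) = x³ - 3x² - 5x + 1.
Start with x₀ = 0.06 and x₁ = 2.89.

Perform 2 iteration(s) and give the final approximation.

f(x) = x³ - 3x² - 5x + 1
x₀ = 0.06, x₁ = 2.89

Secant formula: x_{n+1} = x_n - f(x_n)(x_n - x_{n-1})/(f(x_n) - f(x_{n-1}))

Iteration 1:
  f(0.060000) = 0.689416
  f(2.890000) = -14.368731
  x_2 = 2.890000 - (-14.368731)×(2.890000 - 0.060000)/(-14.368731 - 0.689416)
       = 0.189568
Iteration 2:
  f(2.890000) = -14.368731
  f(0.189568) = -0.048833
  x_3 = 0.189568 - (-0.048833)×(0.189568 - 2.890000)/(-0.048833 - (-14.368731))
       = 0.180359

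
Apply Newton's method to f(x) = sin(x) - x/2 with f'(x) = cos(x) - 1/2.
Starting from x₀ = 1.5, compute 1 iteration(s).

f(x) = sin(x) - x/2
f'(x) = cos(x) - 1/2
x₀ = 1.5

Newton-Raphson formula: x_{n+1} = x_n - f(x_n)/f'(x_n)

Iteration 1:
  f(1.500000) = 0.247495
  f'(1.500000) = -0.429263
  x_1 = 1.500000 - 0.247495/(-0.429263) = 2.076558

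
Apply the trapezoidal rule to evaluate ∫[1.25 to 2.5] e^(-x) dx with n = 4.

f(x) = e^(-x)
a = 1.25, b = 2.5, n = 4
h = (b - a)/n = 0.312500

Trapezoidal rule: (h/2)[f(x₀) + 2f(x₁) + 2f(x₂) + ... + f(xₙ)]

x_0 = 1.2500, f(x_0) = 0.286505, coefficient = 1
x_1 = 1.5625, f(x_1) = 0.209611, coefficient = 2
x_2 = 1.8750, f(x_2) = 0.153355, coefficient = 2
x_3 = 2.1875, f(x_3) = 0.112197, coefficient = 2
x_4 = 2.5000, f(x_4) = 0.082085, coefficient = 1

I ≈ (0.312500/2) × 1.318916 = 0.206081
Exact value: 0.204420
Error: 0.001661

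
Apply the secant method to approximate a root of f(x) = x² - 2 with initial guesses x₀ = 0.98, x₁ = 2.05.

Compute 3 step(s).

f(x) = x² - 2
x₀ = 0.98, x₁ = 2.05

Secant formula: x_{n+1} = x_n - f(x_n)(x_n - x_{n-1})/(f(x_n) - f(x_{n-1}))

Iteration 1:
  f(0.980000) = -1.039600
  f(2.050000) = 2.202500
  x_2 = 2.050000 - 2.202500×(2.050000 - 0.980000)/(2.202500 - (-1.039600))
       = 1.323102
Iteration 2:
  f(2.050000) = 2.202500
  f(1.323102) = -0.249400
  x_3 = 1.323102 - (-0.249400)×(1.323102 - 2.050000)/(-0.249400 - 2.202500)
       = 1.397040
Iteration 3:
  f(1.323102) = -0.249400
  f(1.397040) = -0.048279
  x_4 = 1.397040 - (-0.048279)×(1.397040 - 1.323102)/(-0.048279 - (-0.249400))
       = 1.414789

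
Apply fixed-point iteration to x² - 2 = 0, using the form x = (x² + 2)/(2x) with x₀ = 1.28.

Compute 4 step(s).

Equation: x² - 2 = 0
Fixed-point form: x = (x² + 2)/(2x)
x₀ = 1.28

x_1 = g(1.280000) = 1.421250
x_2 = g(1.421250) = 1.414231
x_3 = g(1.414231) = 1.414214
x_4 = g(1.414214) = 1.414214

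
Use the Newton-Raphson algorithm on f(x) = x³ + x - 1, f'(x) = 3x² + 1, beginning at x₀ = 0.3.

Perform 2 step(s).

f(x) = x³ + x - 1
f'(x) = 3x² + 1
x₀ = 0.3

Newton-Raphson formula: x_{n+1} = x_n - f(x_n)/f'(x_n)

Iteration 1:
  f(0.300000) = -0.673000
  f'(0.300000) = 1.270000
  x_1 = 0.300000 - (-0.673000)/1.270000 = 0.829921
Iteration 2:
  f(0.829921) = 0.401546
  f'(0.829921) = 3.066308
  x_2 = 0.829921 - 0.401546/3.066308 = 0.698967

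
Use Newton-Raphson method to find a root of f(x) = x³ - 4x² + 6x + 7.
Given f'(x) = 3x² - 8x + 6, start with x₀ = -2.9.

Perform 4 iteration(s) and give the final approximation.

f(x) = x³ - 4x² + 6x + 7
f'(x) = 3x² - 8x + 6
x₀ = -2.9

Newton-Raphson formula: x_{n+1} = x_n - f(x_n)/f'(x_n)

Iteration 1:
  f(-2.900000) = -68.429000
  f'(-2.900000) = 54.430000
  x_1 = -2.900000 - (-68.429000)/54.430000 = -1.642807
Iteration 2:
  f(-1.642807) = -18.085741
  f'(-1.642807) = 27.238905
  x_2 = -1.642807 - (-18.085741)/27.238905 = -0.978840
Iteration 3:
  f(-0.978840) = -3.643405
  f'(-0.978840) = 16.705104
  x_3 = -0.978840 - (-3.643405)/16.705104 = -0.760739
Iteration 4:
  f(-0.760739) = -0.319583
  f'(-0.760739) = 13.822080
  x_4 = -0.760739 - (-0.319583)/13.822080 = -0.737618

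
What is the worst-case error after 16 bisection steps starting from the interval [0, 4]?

Bisection error bound: |error| ≤ (b-a)/2^n
|error| ≤ (4 - 0)/2^16 = 4/2^16
|error| ≤ 0.0000610352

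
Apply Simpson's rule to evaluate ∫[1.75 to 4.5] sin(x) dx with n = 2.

f(x) = sin(x)
a = 1.75, b = 4.5, n = 2
h = (b - a)/n = 1.375000

Simpson's rule: (h/3)[f(x₀) + 4f(x₁) + 2f(x₂) + ... + f(xₙ)]

x_0 = 1.7500, f(x_0) = 0.983986, coefficient = 1
x_1 = 3.1250, f(x_1) = 0.016592, coefficient = 4
x_2 = 4.5000, f(x_2) = -0.977530, coefficient = 1

I ≈ (1.375000/3) × 0.072823 = 0.033377
Exact value: 0.032550
Error: 0.000828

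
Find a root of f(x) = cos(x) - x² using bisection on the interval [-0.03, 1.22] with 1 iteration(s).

f(x) = cos(x) - x²
Initial interval: [-0.03, 1.22]

Iteration 1:
  c_1 = (-0.030000 + 1.220000)/2 = 0.595000
  f(c_1) = f(0.595000) = 0.474123
  f(a) × f(c) ≥ 0, new interval: [0.595000, 1.220000]

After 1 iteration(s), the approximation is c_1 = 0.595000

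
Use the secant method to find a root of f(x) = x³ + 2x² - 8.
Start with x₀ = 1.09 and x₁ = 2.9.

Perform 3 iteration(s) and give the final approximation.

f(x) = x³ + 2x² - 8
x₀ = 1.09, x₁ = 2.9

Secant formula: x_{n+1} = x_n - f(x_n)(x_n - x_{n-1})/(f(x_n) - f(x_{n-1}))

Iteration 1:
  f(1.090000) = -4.328771
  f(2.900000) = 33.209000
  x_2 = 2.900000 - 33.209000×(2.900000 - 1.090000)/(33.209000 - (-4.328771))
       = 1.298725
Iteration 2:
  f(2.900000) = 33.209000
  f(1.298725) = -2.436083
  x_3 = 1.298725 - (-2.436083)×(1.298725 - 2.900000)/(-2.436083 - 33.209000)
       = 1.408161
Iteration 3:
  f(1.298725) = -2.436083
  f(1.408161) = -1.241902
  x_4 = 1.408161 - (-1.241902)×(1.408161 - 1.298725)/(-1.241902 - (-2.436083))
       = 1.521969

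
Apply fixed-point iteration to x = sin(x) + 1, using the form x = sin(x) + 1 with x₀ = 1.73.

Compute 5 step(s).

Equation: x = sin(x) + 1
Fixed-point form: x = sin(x) + 1
x₀ = 1.73

x_1 = g(1.730000) = 1.987354
x_2 = g(1.987354) = 1.914487
x_3 = g(1.914487) = 1.941517
x_4 = g(1.941517) = 1.932066
x_5 = g(1.932066) = 1.935449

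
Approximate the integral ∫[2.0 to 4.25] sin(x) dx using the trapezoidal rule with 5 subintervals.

f(x) = sin(x)
a = 2.0, b = 4.25, n = 5
h = (b - a)/n = 0.450000

Trapezoidal rule: (h/2)[f(x₀) + 2f(x₁) + 2f(x₂) + ... + f(xₙ)]

x_0 = 2.0000, f(x_0) = 0.909297, coefficient = 1
x_1 = 2.4500, f(x_1) = 0.637765, coefficient = 2
x_2 = 2.9000, f(x_2) = 0.239249, coefficient = 2
x_3 = 3.3500, f(x_3) = -0.206902, coefficient = 2
x_4 = 3.8000, f(x_4) = -0.611858, coefficient = 2
x_5 = 4.2500, f(x_5) = -0.894989, coefficient = 1

I ≈ (0.450000/2) × 0.130816 = 0.029434
Exact value: 0.029941
Error: 0.000507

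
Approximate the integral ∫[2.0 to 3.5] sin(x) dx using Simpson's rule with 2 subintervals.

f(x) = sin(x)
a = 2.0, b = 3.5, n = 2
h = (b - a)/n = 0.750000

Simpson's rule: (h/3)[f(x₀) + 4f(x₁) + 2f(x₂) + ... + f(xₙ)]

x_0 = 2.0000, f(x_0) = 0.909297, coefficient = 1
x_1 = 2.7500, f(x_1) = 0.381661, coefficient = 4
x_2 = 3.5000, f(x_2) = -0.350783, coefficient = 1

I ≈ (0.750000/3) × 2.085158 = 0.521290
Exact value: 0.520310
Error: 0.000980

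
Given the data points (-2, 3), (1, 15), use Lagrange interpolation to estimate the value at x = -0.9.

Lagrange interpolation formula:
P(x) = Σ yᵢ × Lᵢ(x)
where Lᵢ(x) = Π_{j≠i} (x - xⱼ)/(xᵢ - xⱼ)

L_0(-0.9) = (-0.9 - 1)/(-2 - 1) = 0.633333
L_1(-0.9) = (-0.9 - (-2))/(1 - (-2)) = 0.366667

P(-0.9) = 3×L_0(-0.9) + 15×L_1(-0.9)
P(-0.9) = 7.400000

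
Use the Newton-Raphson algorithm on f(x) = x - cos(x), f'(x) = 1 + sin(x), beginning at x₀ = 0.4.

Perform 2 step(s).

f(x) = x - cos(x)
f'(x) = 1 + sin(x)
x₀ = 0.4

Newton-Raphson formula: x_{n+1} = x_n - f(x_n)/f'(x_n)

Iteration 1:
  f(0.400000) = -0.521061
  f'(0.400000) = 1.389418
  x_1 = 0.400000 - (-0.521061)/1.389418 = 0.775021
Iteration 2:
  f(0.775021) = 0.060615
  f'(0.775021) = 1.699731
  x_2 = 0.775021 - 0.060615/1.699731 = 0.739360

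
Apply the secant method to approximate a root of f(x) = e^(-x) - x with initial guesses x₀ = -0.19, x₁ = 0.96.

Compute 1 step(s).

f(x) = e^(-x) - x
x₀ = -0.19, x₁ = 0.96

Secant formula: x_{n+1} = x_n - f(x_n)(x_n - x_{n-1})/(f(x_n) - f(x_{n-1}))

Iteration 1:
  f(-0.190000) = 1.399250
  f(0.960000) = -0.577107
  x_2 = 0.960000 - (-0.577107)×(0.960000 - (-0.190000))/(-0.577107 - 1.399250)
       = 0.624194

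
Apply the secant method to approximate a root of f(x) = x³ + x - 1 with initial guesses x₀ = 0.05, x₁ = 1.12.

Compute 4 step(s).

f(x) = x³ + x - 1
x₀ = 0.05, x₁ = 1.12

Secant formula: x_{n+1} = x_n - f(x_n)(x_n - x_{n-1})/(f(x_n) - f(x_{n-1}))

Iteration 1:
  f(0.050000) = -0.949875
  f(1.120000) = 1.524928
  x_2 = 1.120000 - 1.524928×(1.120000 - 0.050000)/(1.524928 - (-0.949875))
       = 0.460686
Iteration 2:
  f(1.120000) = 1.524928
  f(0.460686) = -0.441542
  x_3 = 0.460686 - (-0.441542)×(0.460686 - 1.120000)/(-0.441542 - 1.524928)
       = 0.608725
Iteration 3:
  f(0.460686) = -0.441542
  f(0.608725) = -0.165714
  x_4 = 0.608725 - (-0.165714)×(0.608725 - 0.460686)/(-0.165714 - (-0.441542))
       = 0.697665
Iteration 4:
  f(0.608725) = -0.165714
  f(0.697665) = 0.037245
  x_5 = 0.697665 - 0.037245×(0.697665 - 0.608725)/(0.037245 - (-0.165714))
       = 0.681344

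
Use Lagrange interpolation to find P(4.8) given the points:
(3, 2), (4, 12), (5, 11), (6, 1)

Lagrange interpolation formula:
P(x) = Σ yᵢ × Lᵢ(x)
where Lᵢ(x) = Π_{j≠i} (x - xⱼ)/(xᵢ - xⱼ)

L_0(4.8) = (4.8 - 4)/(3 - 4) × (4.8 - 5)/(3 - 5) × (4.8 - 6)/(3 - 6) = -0.032000
L_1(4.8) = (4.8 - 3)/(4 - 3) × (4.8 - 5)/(4 - 5) × (4.8 - 6)/(4 - 6) = 0.216000
L_2(4.8) = (4.8 - 3)/(5 - 3) × (4.8 - 4)/(5 - 4) × (4.8 - 6)/(5 - 6) = 0.864000
L_3(4.8) = (4.8 - 3)/(6 - 3) × (4.8 - 4)/(6 - 4) × (4.8 - 5)/(6 - 5) = -0.048000

P(4.8) = 2×L_0(4.8) + 12×L_1(4.8) + 11×L_2(4.8) + 1×L_3(4.8)
P(4.8) = 11.984000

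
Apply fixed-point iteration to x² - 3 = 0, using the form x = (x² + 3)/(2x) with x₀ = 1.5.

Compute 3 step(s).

Equation: x² - 3 = 0
Fixed-point form: x = (x² + 3)/(2x)
x₀ = 1.5

x_1 = g(1.500000) = 1.750000
x_2 = g(1.750000) = 1.732143
x_3 = g(1.732143) = 1.732051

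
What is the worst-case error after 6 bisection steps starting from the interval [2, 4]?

Bisection error bound: |error| ≤ (b-a)/2^n
|error| ≤ (4 - 2)/2^6 = 2/2^6
|error| ≤ 0.0312500000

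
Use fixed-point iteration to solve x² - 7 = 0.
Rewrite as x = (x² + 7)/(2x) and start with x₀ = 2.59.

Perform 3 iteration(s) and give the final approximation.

Equation: x² - 7 = 0
Fixed-point form: x = (x² + 7)/(2x)
x₀ = 2.59

x_1 = g(2.590000) = 2.646351
x_2 = g(2.646351) = 2.645751
x_3 = g(2.645751) = 2.645751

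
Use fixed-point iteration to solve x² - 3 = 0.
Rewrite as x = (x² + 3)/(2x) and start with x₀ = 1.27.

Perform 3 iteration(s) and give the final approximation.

Equation: x² - 3 = 0
Fixed-point form: x = (x² + 3)/(2x)
x₀ = 1.27

x_1 = g(1.270000) = 1.816102
x_2 = g(1.816102) = 1.733996
x_3 = g(1.733996) = 1.732052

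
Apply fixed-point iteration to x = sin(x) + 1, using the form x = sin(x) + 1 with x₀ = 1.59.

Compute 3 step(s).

Equation: x = sin(x) + 1
Fixed-point form: x = sin(x) + 1
x₀ = 1.59

x_1 = g(1.590000) = 1.999816
x_2 = g(1.999816) = 1.909374
x_3 = g(1.909374) = 1.943228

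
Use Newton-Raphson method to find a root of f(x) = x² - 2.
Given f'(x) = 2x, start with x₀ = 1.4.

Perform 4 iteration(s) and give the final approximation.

f(x) = x² - 2
f'(x) = 2x
x₀ = 1.4

Newton-Raphson formula: x_{n+1} = x_n - f(x_n)/f'(x_n)

Iteration 1:
  f(1.400000) = -0.040000
  f'(1.400000) = 2.800000
  x_1 = 1.400000 - (-0.040000)/2.800000 = 1.414286
Iteration 2:
  f(1.414286) = 0.000204
  f'(1.414286) = 2.828571
  x_2 = 1.414286 - 0.000204/2.828571 = 1.414214
Iteration 3:
  f(1.414214) = 0.000000
  f'(1.414214) = 2.828427
  x_3 = 1.414214 - 0.000000/2.828427 = 1.414214
Iteration 4:
  f(1.414214) = 0.000000
  f'(1.414214) = 2.828427
  x_4 = 1.414214 - 0.000000/2.828427 = 1.414214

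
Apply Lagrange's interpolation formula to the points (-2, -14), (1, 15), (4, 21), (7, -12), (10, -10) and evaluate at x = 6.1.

Lagrange interpolation formula:
P(x) = Σ yᵢ × Lᵢ(x)
where Lᵢ(x) = Π_{j≠i} (x - xⱼ)/(xᵢ - xⱼ)

L_0(6.1) = (6.1 - 1)/(-2 - 1) × (6.1 - 4)/(-2 - 4) × (6.1 - 7)/(-2 - 7) × (6.1 - 10)/(-2 - 10) = 0.019338
L_1(6.1) = (6.1 - (-2))/(1 - (-2)) × (6.1 - 4)/(1 - 4) × (6.1 - 7)/(1 - 7) × (6.1 - 10)/(1 - 10) = -0.122850
L_2(6.1) = (6.1 - (-2))/(4 - (-2)) × (6.1 - 1)/(4 - 1) × (6.1 - 7)/(4 - 7) × (6.1 - 10)/(4 - 10) = 0.447525
L_3(6.1) = (6.1 - (-2))/(7 - (-2)) × (6.1 - 1)/(7 - 1) × (6.1 - 4)/(7 - 4) × (6.1 - 10)/(7 - 10) = 0.696150
L_4(6.1) = (6.1 - (-2))/(10 - (-2)) × (6.1 - 1)/(10 - 1) × (6.1 - 4)/(10 - 4) × (6.1 - 7)/(10 - 7) = -0.040163

P(6.1) = (-14)×L_0(6.1) + 15×L_1(6.1) + 21×L_2(6.1) + (-12)×L_3(6.1) + (-10)×L_4(6.1)
P(6.1) = -0.667625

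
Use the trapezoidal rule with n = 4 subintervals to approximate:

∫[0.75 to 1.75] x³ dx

f(x) = x³
a = 0.75, b = 1.75, n = 4
h = (b - a)/n = 0.250000

Trapezoidal rule: (h/2)[f(x₀) + 2f(x₁) + 2f(x₂) + ... + f(xₙ)]

x_0 = 0.7500, f(x_0) = 0.421875, coefficient = 1
x_1 = 1.0000, f(x_1) = 1.000000, coefficient = 2
x_2 = 1.2500, f(x_2) = 1.953125, coefficient = 2
x_3 = 1.5000, f(x_3) = 3.375000, coefficient = 2
x_4 = 1.7500, f(x_4) = 5.359375, coefficient = 1

I ≈ (0.250000/2) × 18.437500 = 2.304688
Exact value: 2.265625
Error: 0.039062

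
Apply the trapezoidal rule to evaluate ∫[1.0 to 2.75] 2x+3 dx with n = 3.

f(x) = 2x+3
a = 1.0, b = 2.75, n = 3
h = (b - a)/n = 0.583333

Trapezoidal rule: (h/2)[f(x₀) + 2f(x₁) + 2f(x₂) + ... + f(xₙ)]

x_0 = 1.0000, f(x_0) = 5.000000, coefficient = 1
x_1 = 1.5833, f(x_1) = 6.166667, coefficient = 2
x_2 = 2.1667, f(x_2) = 7.333333, coefficient = 2
x_3 = 2.7500, f(x_3) = 8.500000, coefficient = 1

I ≈ (0.583333/2) × 40.500000 = 11.812500
Exact value: 11.812500
Error: 0.000000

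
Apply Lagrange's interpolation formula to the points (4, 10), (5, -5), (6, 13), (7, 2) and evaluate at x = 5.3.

Lagrange interpolation formula:
P(x) = Σ yᵢ × Lᵢ(x)
where Lᵢ(x) = Π_{j≠i} (x - xⱼ)/(xᵢ - xⱼ)

L_0(5.3) = (5.3 - 5)/(4 - 5) × (5.3 - 6)/(4 - 6) × (5.3 - 7)/(4 - 7) = -0.059500
L_1(5.3) = (5.3 - 4)/(5 - 4) × (5.3 - 6)/(5 - 6) × (5.3 - 7)/(5 - 7) = 0.773500
L_2(5.3) = (5.3 - 4)/(6 - 4) × (5.3 - 5)/(6 - 5) × (5.3 - 7)/(6 - 7) = 0.331500
L_3(5.3) = (5.3 - 4)/(7 - 4) × (5.3 - 5)/(7 - 5) × (5.3 - 6)/(7 - 6) = -0.045500

P(5.3) = 10×L_0(5.3) + (-5)×L_1(5.3) + 13×L_2(5.3) + 2×L_3(5.3)
P(5.3) = -0.244000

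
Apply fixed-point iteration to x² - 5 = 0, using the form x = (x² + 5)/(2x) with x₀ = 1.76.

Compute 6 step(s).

Equation: x² - 5 = 0
Fixed-point form: x = (x² + 5)/(2x)
x₀ = 1.76

x_1 = g(1.760000) = 2.300455
x_2 = g(2.300455) = 2.236969
x_3 = g(2.236969) = 2.236068
x_4 = g(2.236068) = 2.236068
x_5 = g(2.236068) = 2.236068
x_6 = g(2.236068) = 2.236068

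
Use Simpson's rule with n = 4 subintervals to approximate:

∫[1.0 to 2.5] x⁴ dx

f(x) = x⁴
a = 1.0, b = 2.5, n = 4
h = (b - a)/n = 0.375000

Simpson's rule: (h/3)[f(x₀) + 4f(x₁) + 2f(x₂) + ... + f(xₙ)]

x_0 = 1.0000, f(x_0) = 1.000000, coefficient = 1
x_1 = 1.3750, f(x_1) = 3.574463, coefficient = 4
x_2 = 1.7500, f(x_2) = 9.378906, coefficient = 2
x_3 = 2.1250, f(x_3) = 20.390869, coefficient = 4
x_4 = 2.5000, f(x_4) = 39.062500, coefficient = 1

I ≈ (0.375000/3) × 154.681641 = 19.335205
Exact value: 19.331250
Error: 0.003955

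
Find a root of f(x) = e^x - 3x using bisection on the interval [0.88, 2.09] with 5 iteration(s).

f(x) = e^x - 3x
Initial interval: [0.88, 2.09]

Iteration 1:
  c_1 = (0.880000 + 2.090000)/2 = 1.485000
  f(c_1) = f(1.485000) = -0.040035
  f(a) × f(c) ≥ 0, new interval: [1.485000, 2.090000]
Iteration 2:
  c_2 = (1.485000 + 2.090000)/2 = 1.787500
  f(c_2) = f(1.787500) = 0.611998
  f(a) × f(c) < 0, new interval: [1.485000, 1.787500]
Iteration 3:
  c_3 = (1.485000 + 1.787500)/2 = 1.636250
  f(c_3) = f(1.636250) = 0.227124
  f(a) × f(c) < 0, new interval: [1.485000, 1.636250]
Iteration 4:
  c_4 = (1.485000 + 1.636250)/2 = 1.560625
  f(c_4) = f(1.560625) = 0.079921
  f(a) × f(c) < 0, new interval: [1.485000, 1.560625]
Iteration 5:
  c_5 = (1.485000 + 1.560625)/2 = 1.522812
  f(c_5) = f(1.522812) = 0.016665
  f(a) × f(c) < 0, new interval: [1.485000, 1.522812]

After 5 iteration(s), the approximation is c_5 = 1.522812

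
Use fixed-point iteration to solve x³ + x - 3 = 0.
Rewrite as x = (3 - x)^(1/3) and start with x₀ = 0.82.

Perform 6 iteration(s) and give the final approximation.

Equation: x³ + x - 3 = 0
Fixed-point form: x = (3 - x)^(1/3)
x₀ = 0.82

x_1 = g(0.820000) = 1.296638
x_2 = g(1.296638) = 1.194269
x_3 = g(1.194269) = 1.217730
x_4 = g(1.217730) = 1.212433
x_5 = g(1.212433) = 1.213633
x_6 = g(1.213633) = 1.213362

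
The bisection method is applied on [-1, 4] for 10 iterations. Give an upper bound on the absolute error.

Bisection error bound: |error| ≤ (b-a)/2^n
|error| ≤ (4 - (-1))/2^10 = 5/2^10
|error| ≤ 0.0048828125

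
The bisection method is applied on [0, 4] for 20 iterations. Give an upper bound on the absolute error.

Bisection error bound: |error| ≤ (b-a)/2^n
|error| ≤ (4 - 0)/2^20 = 4/2^20
|error| ≤ 0.0000038147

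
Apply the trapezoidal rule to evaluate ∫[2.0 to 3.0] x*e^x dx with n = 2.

f(x) = x*e^x
a = 2.0, b = 3.0, n = 2
h = (b - a)/n = 0.500000

Trapezoidal rule: (h/2)[f(x₀) + 2f(x₁) + 2f(x₂) + ... + f(xₙ)]

x_0 = 2.0000, f(x_0) = 14.778112, coefficient = 1
x_1 = 2.5000, f(x_1) = 30.456235, coefficient = 2
x_2 = 3.0000, f(x_2) = 60.256611, coefficient = 1

I ≈ (0.500000/2) × 135.947193 = 33.986798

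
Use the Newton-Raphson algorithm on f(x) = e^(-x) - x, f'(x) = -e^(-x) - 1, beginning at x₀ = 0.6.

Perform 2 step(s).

f(x) = e^(-x) - x
f'(x) = -e^(-x) - 1
x₀ = 0.6

Newton-Raphson formula: x_{n+1} = x_n - f(x_n)/f'(x_n)

Iteration 1:
  f(0.600000) = -0.051188
  f'(0.600000) = -1.548812
  x_1 = 0.600000 - (-0.051188)/(-1.548812) = 0.566950
Iteration 2:
  f(0.566950) = 0.000303
  f'(0.566950) = -1.567253
  x_2 = 0.566950 - 0.000303/(-1.567253) = 0.567143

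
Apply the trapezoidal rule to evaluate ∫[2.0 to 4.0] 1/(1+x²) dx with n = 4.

f(x) = 1/(1+x²)
a = 2.0, b = 4.0, n = 4
h = (b - a)/n = 0.500000

Trapezoidal rule: (h/2)[f(x₀) + 2f(x₁) + 2f(x₂) + ... + f(xₙ)]

x_0 = 2.0000, f(x_0) = 0.200000, coefficient = 1
x_1 = 2.5000, f(x_1) = 0.137931, coefficient = 2
x_2 = 3.0000, f(x_2) = 0.100000, coefficient = 2
x_3 = 3.5000, f(x_3) = 0.075472, coefficient = 2
x_4 = 4.0000, f(x_4) = 0.058824, coefficient = 1

I ≈ (0.500000/2) × 0.885629 = 0.221407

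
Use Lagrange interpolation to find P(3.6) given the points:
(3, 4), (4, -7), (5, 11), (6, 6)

Lagrange interpolation formula:
P(x) = Σ yᵢ × Lᵢ(x)
where Lᵢ(x) = Π_{j≠i} (x - xⱼ)/(xᵢ - xⱼ)

L_0(3.6) = (3.6 - 4)/(3 - 4) × (3.6 - 5)/(3 - 5) × (3.6 - 6)/(3 - 6) = 0.224000
L_1(3.6) = (3.6 - 3)/(4 - 3) × (3.6 - 5)/(4 - 5) × (3.6 - 6)/(4 - 6) = 1.008000
L_2(3.6) = (3.6 - 3)/(5 - 3) × (3.6 - 4)/(5 - 4) × (3.6 - 6)/(5 - 6) = -0.288000
L_3(3.6) = (3.6 - 3)/(6 - 3) × (3.6 - 4)/(6 - 4) × (3.6 - 5)/(6 - 5) = 0.056000

P(3.6) = 4×L_0(3.6) + (-7)×L_1(3.6) + 11×L_2(3.6) + 6×L_3(3.6)
P(3.6) = -8.992000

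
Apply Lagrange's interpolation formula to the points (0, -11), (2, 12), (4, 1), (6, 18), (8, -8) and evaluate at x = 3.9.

Lagrange interpolation formula:
P(x) = Σ yᵢ × Lᵢ(x)
where Lᵢ(x) = Π_{j≠i} (x - xⱼ)/(xᵢ - xⱼ)

L_0(3.9) = (3.9 - 2)/(0 - 2) × (3.9 - 4)/(0 - 4) × (3.9 - 6)/(0 - 6) × (3.9 - 8)/(0 - 8) = -0.004260
L_1(3.9) = (3.9 - 0)/(2 - 0) × (3.9 - 4)/(2 - 4) × (3.9 - 6)/(2 - 6) × (3.9 - 8)/(2 - 8) = 0.034978
L_2(3.9) = (3.9 - 0)/(4 - 0) × (3.9 - 2)/(4 - 2) × (3.9 - 6)/(4 - 6) × (3.9 - 8)/(4 - 8) = 0.996877
L_3(3.9) = (3.9 - 0)/(6 - 0) × (3.9 - 2)/(6 - 2) × (3.9 - 4)/(6 - 4) × (3.9 - 8)/(6 - 8) = -0.031647
L_4(3.9) = (3.9 - 0)/(8 - 0) × (3.9 - 2)/(8 - 2) × (3.9 - 4)/(8 - 4) × (3.9 - 6)/(8 - 6) = 0.004052

P(3.9) = (-11)×L_0(3.9) + 12×L_1(3.9) + 1×L_2(3.9) + 18×L_3(3.9) + (-8)×L_4(3.9)
P(3.9) = 0.861413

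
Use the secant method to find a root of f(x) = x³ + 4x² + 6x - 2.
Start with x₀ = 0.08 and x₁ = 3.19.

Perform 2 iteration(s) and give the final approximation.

f(x) = x³ + 4x² + 6x - 2
x₀ = 0.08, x₁ = 3.19

Secant formula: x_{n+1} = x_n - f(x_n)(x_n - x_{n-1})/(f(x_n) - f(x_{n-1}))

Iteration 1:
  f(0.080000) = -1.493888
  f(3.190000) = 90.306159
  x_2 = 3.190000 - 90.306159×(3.190000 - 0.080000)/(90.306159 - (-1.493888))
       = 0.130610
Iteration 2:
  f(3.190000) = 90.306159
  f(0.130610) = -1.145877
  x_3 = 0.130610 - (-1.145877)×(0.130610 - 3.190000)/(-1.145877 - 90.306159)
       = 0.168943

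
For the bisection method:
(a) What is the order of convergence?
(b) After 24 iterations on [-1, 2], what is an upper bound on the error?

(a) Bisection has linear (order 1) convergence; the error is halved each step.

(b) Error bound = (b-a)/2^n = (2 - (-1))/2^{24}
    = 3/2^{24}

(a) 1 (linear); (b) error ≤ 1.79e-07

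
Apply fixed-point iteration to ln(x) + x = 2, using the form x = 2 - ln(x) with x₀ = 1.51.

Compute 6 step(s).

Equation: ln(x) + x = 2
Fixed-point form: x = 2 - ln(x)
x₀ = 1.51

x_1 = g(1.510000) = 1.587890
x_2 = g(1.587890) = 1.537594
x_3 = g(1.537594) = 1.569781
x_4 = g(1.569781) = 1.549064
x_5 = g(1.549064) = 1.562349
x_6 = g(1.562349) = 1.553809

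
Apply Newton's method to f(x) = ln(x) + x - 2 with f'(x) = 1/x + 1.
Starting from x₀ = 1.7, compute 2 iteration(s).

f(x) = ln(x) + x - 2
f'(x) = 1/x + 1
x₀ = 1.7

Newton-Raphson formula: x_{n+1} = x_n - f(x_n)/f'(x_n)

Iteration 1:
  f(1.700000) = 0.230628
  f'(1.700000) = 1.588235
  x_1 = 1.700000 - 0.230628/1.588235 = 1.554790
Iteration 2:
  f(1.554790) = -0.003870
  f'(1.554790) = 1.643174
  x_2 = 1.554790 - (-0.003870)/1.643174 = 1.557145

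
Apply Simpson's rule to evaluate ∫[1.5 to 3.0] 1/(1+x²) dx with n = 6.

f(x) = 1/(1+x²)
a = 1.5, b = 3.0, n = 6
h = (b - a)/n = 0.250000

Simpson's rule: (h/3)[f(x₀) + 4f(x₁) + 2f(x₂) + ... + f(xₙ)]

x_0 = 1.5000, f(x_0) = 0.307692, coefficient = 1
x_1 = 1.7500, f(x_1) = 0.246154, coefficient = 4
x_2 = 2.0000, f(x_2) = 0.200000, coefficient = 2
x_3 = 2.2500, f(x_3) = 0.164948, coefficient = 4
x_4 = 2.5000, f(x_4) = 0.137931, coefficient = 2
x_5 = 2.7500, f(x_5) = 0.116788, coefficient = 4
x_6 = 3.0000, f(x_6) = 0.100000, coefficient = 1

I ≈ (0.250000/3) × 3.195117 = 0.266260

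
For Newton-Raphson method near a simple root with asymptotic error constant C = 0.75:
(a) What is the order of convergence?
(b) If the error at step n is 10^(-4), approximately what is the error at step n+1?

(a) Newton-Raphson has quadratic (order 2) convergence near simple roots.
    This means |e_{n+1}| ≈ C|e_n|².

(b) With |e_n| = 10^(-4) and C = 0.75:
    |e_{n+1}| ≈ 0.75 × (10^(-4))² = 0.75 × 10^(-8)

(a) 2 (quadratic); (b) |e_{n+1}| ≈ 7.500e-09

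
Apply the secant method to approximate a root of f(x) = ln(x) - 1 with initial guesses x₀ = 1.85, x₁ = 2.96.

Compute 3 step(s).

f(x) = ln(x) - 1
x₀ = 1.85, x₁ = 2.96

Secant formula: x_{n+1} = x_n - f(x_n)(x_n - x_{n-1})/(f(x_n) - f(x_{n-1}))

Iteration 1:
  f(1.850000) = -0.384814
  f(2.960000) = 0.085189
  x_2 = 2.960000 - 0.085189×(2.960000 - 1.850000)/(0.085189 - (-0.384814))
       = 2.758810
Iteration 2:
  f(2.960000) = 0.085189
  f(2.758810) = 0.014799
  x_3 = 2.758810 - 0.014799×(2.758810 - 2.960000)/(0.014799 - 0.085189)
       = 2.716510
Iteration 3:
  f(2.758810) = 0.014799
  f(2.716510) = -0.000652
  x_4 = 2.716510 - (-0.000652)×(2.716510 - 2.758810)/(-0.000652 - 0.014799)
       = 2.718295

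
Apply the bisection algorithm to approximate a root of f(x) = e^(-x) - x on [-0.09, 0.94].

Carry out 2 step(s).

f(x) = e^(-x) - x
Initial interval: [-0.09, 0.94]

Iteration 1:
  c_1 = (-0.090000 + 0.940000)/2 = 0.425000
  f(c_1) = f(0.425000) = 0.228770
  f(a) × f(c) ≥ 0, new interval: [0.425000, 0.940000]
Iteration 2:
  c_2 = (0.425000 + 0.940000)/2 = 0.682500
  f(c_2) = f(0.682500) = -0.177148
  f(a) × f(c) < 0, new interval: [0.425000, 0.682500]

After 2 iteration(s), the approximation is c_2 = 0.682500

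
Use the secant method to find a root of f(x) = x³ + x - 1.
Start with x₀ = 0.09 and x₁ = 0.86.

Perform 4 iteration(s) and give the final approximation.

f(x) = x³ + x - 1
x₀ = 0.09, x₁ = 0.86

Secant formula: x_{n+1} = x_n - f(x_n)(x_n - x_{n-1})/(f(x_n) - f(x_{n-1}))

Iteration 1:
  f(0.090000) = -0.909271
  f(0.860000) = 0.496056
  x_2 = 0.860000 - 0.496056×(0.860000 - 0.090000)/(0.496056 - (-0.909271))
       = 0.588203
Iteration 2:
  f(0.860000) = 0.496056
  f(0.588203) = -0.208288
  x_3 = 0.588203 - (-0.208288)×(0.588203 - 0.860000)/(-0.208288 - 0.496056)
       = 0.668579
Iteration 3:
  f(0.588203) = -0.208288
  f(0.668579) = -0.032568
  x_4 = 0.668579 - (-0.032568)×(0.668579 - 0.588203)/(-0.032568 - (-0.208288))
       = 0.683476
Iteration 4:
  f(0.668579) = -0.032568
  f(0.683476) = 0.002754
  x_5 = 0.683476 - 0.002754×(0.683476 - 0.668579)/(0.002754 - (-0.032568))
       = 0.682314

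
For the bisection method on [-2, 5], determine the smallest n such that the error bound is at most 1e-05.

We need (b-a)/2^n ≤ 1e-05
(5 - (-2))/2^n ≤ 1e-05
7/2^n ≤ 1e-05
2^n ≥ 700000
n ≥ log₂(700000) = 19.42
n ≥ 20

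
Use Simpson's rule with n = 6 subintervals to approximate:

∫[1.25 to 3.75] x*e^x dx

f(x) = x*e^x
a = 1.25, b = 3.75, n = 6
h = (b - a)/n = 0.416667

Simpson's rule: (h/3)[f(x₀) + 4f(x₁) + 2f(x₂) + ... + f(xₙ)]

x_0 = 1.2500, f(x_0) = 4.362929, coefficient = 1
x_1 = 1.6667, f(x_1) = 8.824150, coefficient = 4
x_2 = 2.0833, f(x_2) = 16.731656, coefficient = 2
x_3 = 2.5000, f(x_3) = 30.456235, coefficient = 4
x_4 = 2.9167, f(x_4) = 53.898793, coefficient = 2
x_5 = 3.3333, f(x_5) = 93.438750, coefficient = 4
x_6 = 3.7500, f(x_6) = 159.454058, coefficient = 1

I ≈ (0.416667/3) × 835.954423 = 116.104781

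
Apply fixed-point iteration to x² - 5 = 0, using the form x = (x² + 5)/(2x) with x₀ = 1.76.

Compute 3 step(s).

Equation: x² - 5 = 0
Fixed-point form: x = (x² + 5)/(2x)
x₀ = 1.76

x_1 = g(1.760000) = 2.300455
x_2 = g(2.300455) = 2.236969
x_3 = g(2.236969) = 2.236068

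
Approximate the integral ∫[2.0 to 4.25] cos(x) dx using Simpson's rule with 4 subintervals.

f(x) = cos(x)
a = 2.0, b = 4.25, n = 4
h = (b - a)/n = 0.562500

Simpson's rule: (h/3)[f(x₀) + 4f(x₁) + 2f(x₂) + ... + f(xₙ)]

x_0 = 2.0000, f(x_0) = -0.416147, coefficient = 1
x_1 = 2.5625, f(x_1) = -0.836960, coefficient = 4
x_2 = 3.1250, f(x_2) = -0.999862, coefficient = 2
x_3 = 3.6875, f(x_3) = -0.854657, coefficient = 4
x_4 = 4.2500, f(x_4) = -0.446087, coefficient = 1

I ≈ (0.562500/3) × -9.628423 = -1.805329
Exact value: -1.804287
Error: 0.001043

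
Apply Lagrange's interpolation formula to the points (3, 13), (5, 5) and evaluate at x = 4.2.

Lagrange interpolation formula:
P(x) = Σ yᵢ × Lᵢ(x)
where Lᵢ(x) = Π_{j≠i} (x - xⱼ)/(xᵢ - xⱼ)

L_0(4.2) = (4.2 - 5)/(3 - 5) = 0.400000
L_1(4.2) = (4.2 - 3)/(5 - 3) = 0.600000

P(4.2) = 13×L_0(4.2) + 5×L_1(4.2)
P(4.2) = 8.200000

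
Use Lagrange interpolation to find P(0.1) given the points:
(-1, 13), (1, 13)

Lagrange interpolation formula:
P(x) = Σ yᵢ × Lᵢ(x)
where Lᵢ(x) = Π_{j≠i} (x - xⱼ)/(xᵢ - xⱼ)

L_0(0.1) = (0.1 - 1)/(-1 - 1) = 0.450000
L_1(0.1) = (0.1 - (-1))/(1 - (-1)) = 0.550000

P(0.1) = 13×L_0(0.1) + 13×L_1(0.1)
P(0.1) = 13.000000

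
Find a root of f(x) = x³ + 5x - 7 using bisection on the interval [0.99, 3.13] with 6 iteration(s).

f(x) = x³ + 5x - 7
Initial interval: [0.99, 3.13]

Iteration 1:
  c_1 = (0.990000 + 3.130000)/2 = 2.060000
  f(c_1) = f(2.060000) = 12.041816
  f(a) × f(c) < 0, new interval: [0.990000, 2.060000]
Iteration 2:
  c_2 = (0.990000 + 2.060000)/2 = 1.525000
  f(c_2) = f(1.525000) = 4.171578
  f(a) × f(c) < 0, new interval: [0.990000, 1.525000]
Iteration 3:
  c_3 = (0.990000 + 1.525000)/2 = 1.257500
  f(c_3) = f(1.257500) = 1.275993
  f(a) × f(c) < 0, new interval: [0.990000, 1.257500]
Iteration 4:
  c_4 = (0.990000 + 1.257500)/2 = 1.123750
  f(c_4) = f(1.123750) = 0.037837
  f(a) × f(c) < 0, new interval: [0.990000, 1.123750]
Iteration 5:
  c_5 = (0.990000 + 1.123750)/2 = 1.056875
  f(c_5) = f(1.056875) = -0.535112
  f(a) × f(c) ≥ 0, new interval: [1.056875, 1.123750]
Iteration 6:
  c_6 = (1.056875 + 1.123750)/2 = 1.090312
  f(c_6) = f(1.090312) = -0.252294
  f(a) × f(c) ≥ 0, new interval: [1.090312, 1.123750]

After 6 iteration(s), the approximation is c_6 = 1.090312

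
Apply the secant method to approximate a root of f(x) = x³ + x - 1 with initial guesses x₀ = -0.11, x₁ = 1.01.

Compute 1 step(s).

f(x) = x³ + x - 1
x₀ = -0.11, x₁ = 1.01

Secant formula: x_{n+1} = x_n - f(x_n)(x_n - x_{n-1})/(f(x_n) - f(x_{n-1}))

Iteration 1:
  f(-0.110000) = -1.111331
  f(1.010000) = 1.040301
  x_2 = 1.010000 - 1.040301×(1.010000 - (-0.110000))/(1.040301 - (-1.111331))
       = 0.468487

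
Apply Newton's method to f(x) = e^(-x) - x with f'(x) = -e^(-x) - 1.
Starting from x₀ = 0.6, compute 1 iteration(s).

f(x) = e^(-x) - x
f'(x) = -e^(-x) - 1
x₀ = 0.6

Newton-Raphson formula: x_{n+1} = x_n - f(x_n)/f'(x_n)

Iteration 1:
  f(0.600000) = -0.051188
  f'(0.600000) = -1.548812
  x_1 = 0.600000 - (-0.051188)/(-1.548812) = 0.566950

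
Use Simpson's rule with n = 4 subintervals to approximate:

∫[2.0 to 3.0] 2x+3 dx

f(x) = 2x+3
a = 2.0, b = 3.0, n = 4
h = (b - a)/n = 0.250000

Simpson's rule: (h/3)[f(x₀) + 4f(x₁) + 2f(x₂) + ... + f(xₙ)]

x_0 = 2.0000, f(x_0) = 7.000000, coefficient = 1
x_1 = 2.2500, f(x_1) = 7.500000, coefficient = 4
x_2 = 2.5000, f(x_2) = 8.000000, coefficient = 2
x_3 = 2.7500, f(x_3) = 8.500000, coefficient = 4
x_4 = 3.0000, f(x_4) = 9.000000, coefficient = 1

I ≈ (0.250000/3) × 96.000000 = 8.000000
Exact value: 8.000000
Error: 0.000000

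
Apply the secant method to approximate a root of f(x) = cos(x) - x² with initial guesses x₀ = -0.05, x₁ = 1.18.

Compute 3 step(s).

f(x) = cos(x) - x²
x₀ = -0.05, x₁ = 1.18

Secant formula: x_{n+1} = x_n - f(x_n)(x_n - x_{n-1})/(f(x_n) - f(x_{n-1}))

Iteration 1:
  f(-0.050000) = 0.996250
  f(1.180000) = -1.011475
  x_2 = 1.180000 - (-1.011475)×(1.180000 - (-0.050000))/(-1.011475 - 0.996250)
       = 0.560336
Iteration 2:
  f(1.180000) = -1.011475
  f(0.560336) = 0.533100
  x_3 = 0.560336 - 0.533100×(0.560336 - 1.180000)/(0.533100 - (-1.011475))
       = 0.774209
Iteration 3:
  f(0.560336) = 0.533100
  f(0.774209) = 0.115575
  x_4 = 0.774209 - 0.115575×(0.774209 - 0.560336)/(0.115575 - 0.533100)
       = 0.833411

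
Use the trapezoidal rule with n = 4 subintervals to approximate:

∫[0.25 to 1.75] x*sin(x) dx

f(x) = x*sin(x)
a = 0.25, b = 1.75, n = 4
h = (b - a)/n = 0.375000

Trapezoidal rule: (h/2)[f(x₀) + 2f(x₁) + 2f(x₂) + ... + f(xₙ)]

x_0 = 0.2500, f(x_0) = 0.061851, coefficient = 1
x_1 = 0.6250, f(x_1) = 0.365686, coefficient = 2
x_2 = 1.0000, f(x_2) = 0.841471, coefficient = 2
x_3 = 1.3750, f(x_3) = 1.348728, coefficient = 2
x_4 = 1.7500, f(x_4) = 1.721975, coefficient = 1

I ≈ (0.375000/2) × 6.895596 = 1.292924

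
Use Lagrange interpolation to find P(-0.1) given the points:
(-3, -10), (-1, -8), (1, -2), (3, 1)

Lagrange interpolation formula:
P(x) = Σ yᵢ × Lᵢ(x)
where Lᵢ(x) = Π_{j≠i} (x - xⱼ)/(xᵢ - xⱼ)

L_0(-0.1) = (-0.1 - (-1))/(-3 - (-1)) × (-0.1 - 1)/(-3 - 1) × (-0.1 - 3)/(-3 - 3) = -0.063938
L_1(-0.1) = (-0.1 - (-3))/(-1 - (-3)) × (-0.1 - 1)/(-1 - 1) × (-0.1 - 3)/(-1 - 3) = 0.618062
L_2(-0.1) = (-0.1 - (-3))/(1 - (-3)) × (-0.1 - (-1))/(1 - (-1)) × (-0.1 - 3)/(1 - 3) = 0.505687
L_3(-0.1) = (-0.1 - (-3))/(3 - (-3)) × (-0.1 - (-1))/(3 - (-1)) × (-0.1 - 1)/(3 - 1) = -0.059813

P(-0.1) = (-10)×L_0(-0.1) + (-8)×L_1(-0.1) + (-2)×L_2(-0.1) + 1×L_3(-0.1)
P(-0.1) = -5.376312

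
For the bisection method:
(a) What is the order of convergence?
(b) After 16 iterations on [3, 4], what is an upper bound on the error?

(a) Bisection has linear (order 1) convergence; the error is halved each step.

(b) Error bound = (b-a)/2^n = (4 - 3)/2^{16}
    = 1/2^{16}

(a) 1 (linear); (b) error ≤ 1.53e-05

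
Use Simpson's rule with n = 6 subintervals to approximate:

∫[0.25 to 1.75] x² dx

f(x) = x²
a = 0.25, b = 1.75, n = 6
h = (b - a)/n = 0.250000

Simpson's rule: (h/3)[f(x₀) + 4f(x₁) + 2f(x₂) + ... + f(xₙ)]

x_0 = 0.2500, f(x_0) = 0.062500, coefficient = 1
x_1 = 0.5000, f(x_1) = 0.250000, coefficient = 4
x_2 = 0.7500, f(x_2) = 0.562500, coefficient = 2
x_3 = 1.0000, f(x_3) = 1.000000, coefficient = 4
x_4 = 1.2500, f(x_4) = 1.562500, coefficient = 2
x_5 = 1.5000, f(x_5) = 2.250000, coefficient = 4
x_6 = 1.7500, f(x_6) = 3.062500, coefficient = 1

I ≈ (0.250000/3) × 21.375000 = 1.781250
Exact value: 1.781250
Error: 0.000000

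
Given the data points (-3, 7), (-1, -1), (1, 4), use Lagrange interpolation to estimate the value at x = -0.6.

Lagrange interpolation formula:
P(x) = Σ yᵢ × Lᵢ(x)
where Lᵢ(x) = Π_{j≠i} (x - xⱼ)/(xᵢ - xⱼ)

L_0(-0.6) = (-0.6 - (-1))/(-3 - (-1)) × (-0.6 - 1)/(-3 - 1) = -0.080000
L_1(-0.6) = (-0.6 - (-3))/(-1 - (-3)) × (-0.6 - 1)/(-1 - 1) = 0.960000
L_2(-0.6) = (-0.6 - (-3))/(1 - (-3)) × (-0.6 - (-1))/(1 - (-1)) = 0.120000

P(-0.6) = 7×L_0(-0.6) + (-1)×L_1(-0.6) + 4×L_2(-0.6)
P(-0.6) = -1.040000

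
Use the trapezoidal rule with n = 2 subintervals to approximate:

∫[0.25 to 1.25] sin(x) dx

f(x) = sin(x)
a = 0.25, b = 1.25, n = 2
h = (b - a)/n = 0.500000

Trapezoidal rule: (h/2)[f(x₀) + 2f(x₁) + 2f(x₂) + ... + f(xₙ)]

x_0 = 0.2500, f(x_0) = 0.247404, coefficient = 1
x_1 = 0.7500, f(x_1) = 0.681639, coefficient = 2
x_2 = 1.2500, f(x_2) = 0.948985, coefficient = 1

I ≈ (0.500000/2) × 2.559666 = 0.639917
Exact value: 0.653590
Error: 0.013674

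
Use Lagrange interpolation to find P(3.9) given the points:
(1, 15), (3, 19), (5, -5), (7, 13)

Lagrange interpolation formula:
P(x) = Σ yᵢ × Lᵢ(x)
where Lᵢ(x) = Π_{j≠i} (x - xⱼ)/(xᵢ - xⱼ)

L_0(3.9) = (3.9 - 3)/(1 - 3) × (3.9 - 5)/(1 - 5) × (3.9 - 7)/(1 - 7) = -0.063938
L_1(3.9) = (3.9 - 1)/(3 - 1) × (3.9 - 5)/(3 - 5) × (3.9 - 7)/(3 - 7) = 0.618062
L_2(3.9) = (3.9 - 1)/(5 - 1) × (3.9 - 3)/(5 - 3) × (3.9 - 7)/(5 - 7) = 0.505687
L_3(3.9) = (3.9 - 1)/(7 - 1) × (3.9 - 3)/(7 - 3) × (3.9 - 5)/(7 - 5) = -0.059812

P(3.9) = 15×L_0(3.9) + 19×L_1(3.9) + (-5)×L_2(3.9) + 13×L_3(3.9)
P(3.9) = 7.478125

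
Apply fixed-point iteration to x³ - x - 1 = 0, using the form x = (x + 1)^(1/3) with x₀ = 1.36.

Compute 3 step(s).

Equation: x³ - x - 1 = 0
Fixed-point form: x = (x + 1)^(1/3)
x₀ = 1.36

x_1 = g(1.360000) = 1.331386
x_2 = g(1.331386) = 1.325983
x_3 = g(1.325983) = 1.324958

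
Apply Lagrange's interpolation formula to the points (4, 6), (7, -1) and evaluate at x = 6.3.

Lagrange interpolation formula:
P(x) = Σ yᵢ × Lᵢ(x)
where Lᵢ(x) = Π_{j≠i} (x - xⱼ)/(xᵢ - xⱼ)

L_0(6.3) = (6.3 - 7)/(4 - 7) = 0.233333
L_1(6.3) = (6.3 - 4)/(7 - 4) = 0.766667

P(6.3) = 6×L_0(6.3) + (-1)×L_1(6.3)
P(6.3) = 0.633333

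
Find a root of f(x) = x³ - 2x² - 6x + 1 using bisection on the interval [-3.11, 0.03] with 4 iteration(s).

f(x) = x³ - 2x² - 6x + 1
Initial interval: [-3.11, 0.03]

Iteration 1:
  c_1 = (-3.110000 + 0.030000)/2 = -1.540000
  f(c_1) = f(-1.540000) = 1.844536
  f(a) × f(c) < 0, new interval: [-3.110000, -1.540000]
Iteration 2:
  c_2 = (-3.110000 + (-1.540000))/2 = -2.325000
  f(c_2) = f(-2.325000) = -8.429328
  f(a) × f(c) ≥ 0, new interval: [-2.325000, -1.540000]
Iteration 3:
  c_3 = (-2.325000 + (-1.540000))/2 = -1.932500
  f(c_3) = f(-1.932500) = -2.091142
  f(a) × f(c) ≥ 0, new interval: [-1.932500, -1.540000]
Iteration 4:
  c_4 = (-1.932500 + (-1.540000))/2 = -1.736250
  f(c_4) = f(-1.736250) = 0.154335
  f(a) × f(c) < 0, new interval: [-1.932500, -1.736250]

After 4 iteration(s), the approximation is c_4 = -1.736250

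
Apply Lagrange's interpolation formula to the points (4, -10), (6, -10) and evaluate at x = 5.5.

Lagrange interpolation formula:
P(x) = Σ yᵢ × Lᵢ(x)
where Lᵢ(x) = Π_{j≠i} (x - xⱼ)/(xᵢ - xⱼ)

L_0(5.5) = (5.5 - 6)/(4 - 6) = 0.250000
L_1(5.5) = (5.5 - 4)/(6 - 4) = 0.750000

P(5.5) = (-10)×L_0(5.5) + (-10)×L_1(5.5)
P(5.5) = -10.000000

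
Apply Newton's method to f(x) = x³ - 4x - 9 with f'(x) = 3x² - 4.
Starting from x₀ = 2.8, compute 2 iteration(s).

f(x) = x³ - 4x - 9
f'(x) = 3x² - 4
x₀ = 2.8

Newton-Raphson formula: x_{n+1} = x_n - f(x_n)/f'(x_n)

Iteration 1:
  f(2.800000) = 1.752000
  f'(2.800000) = 19.520000
  x_1 = 2.800000 - 1.752000/19.520000 = 2.710246
Iteration 2:
  f(2.710246) = 0.066946
  f'(2.710246) = 18.036299
  x_2 = 2.710246 - 0.066946/18.036299 = 2.706534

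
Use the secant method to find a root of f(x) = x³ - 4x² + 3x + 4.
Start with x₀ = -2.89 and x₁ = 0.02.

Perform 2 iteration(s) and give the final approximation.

f(x) = x³ - 4x² + 3x + 4
x₀ = -2.89, x₁ = 0.02

Secant formula: x_{n+1} = x_n - f(x_n)(x_n - x_{n-1})/(f(x_n) - f(x_{n-1}))

Iteration 1:
  f(-2.890000) = -62.215969
  f(0.020000) = 4.058408
  x_2 = 0.020000 - 4.058408×(0.020000 - (-2.890000))/(4.058408 - (-62.215969))
       = -0.158198
Iteration 2:
  f(0.020000) = 4.058408
  f(-0.158198) = 3.421340
  x_3 = -0.158198 - 3.421340×(-0.158198 - 0.020000)/(3.421340 - 4.058408)
       = -1.115202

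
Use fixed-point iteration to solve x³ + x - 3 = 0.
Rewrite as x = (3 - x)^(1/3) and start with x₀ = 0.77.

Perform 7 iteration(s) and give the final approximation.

Equation: x³ + x - 3 = 0
Fixed-point form: x = (3 - x)^(1/3)
x₀ = 0.77

x_1 = g(0.770000) = 1.306477
x_2 = g(1.306477) = 1.191966
x_3 = g(1.191966) = 1.218248
x_4 = g(1.218248) = 1.212316
x_5 = g(1.212316) = 1.213660
x_6 = g(1.213660) = 1.213356
x_7 = g(1.213356) = 1.213424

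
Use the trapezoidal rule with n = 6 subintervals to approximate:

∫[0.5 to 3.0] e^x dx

f(x) = e^x
a = 0.5, b = 3.0, n = 6
h = (b - a)/n = 0.416667

Trapezoidal rule: (h/2)[f(x₀) + 2f(x₁) + 2f(x₂) + ... + f(xₙ)]

x_0 = 0.5000, f(x_0) = 1.648721, coefficient = 1
x_1 = 0.9167, f(x_1) = 2.500940, coefficient = 2
x_2 = 1.3333, f(x_2) = 3.793668, coefficient = 2
x_3 = 1.7500, f(x_3) = 5.754603, coefficient = 2
x_4 = 2.1667, f(x_4) = 8.729138, coefficient = 2
x_5 = 2.5833, f(x_5) = 13.241202, coefficient = 2
x_6 = 3.0000, f(x_6) = 20.085537, coefficient = 1

I ≈ (0.416667/2) × 89.773360 = 18.702783
Exact value: 18.436816
Error: 0.265968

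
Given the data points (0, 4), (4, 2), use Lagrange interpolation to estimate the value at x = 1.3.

Lagrange interpolation formula:
P(x) = Σ yᵢ × Lᵢ(x)
where Lᵢ(x) = Π_{j≠i} (x - xⱼ)/(xᵢ - xⱼ)

L_0(1.3) = (1.3 - 4)/(0 - 4) = 0.675000
L_1(1.3) = (1.3 - 0)/(4 - 0) = 0.325000

P(1.3) = 4×L_0(1.3) + 2×L_1(1.3)
P(1.3) = 3.350000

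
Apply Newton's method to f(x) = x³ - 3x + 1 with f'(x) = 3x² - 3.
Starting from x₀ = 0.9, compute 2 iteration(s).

f(x) = x³ - 3x + 1
f'(x) = 3x² - 3
x₀ = 0.9

Newton-Raphson formula: x_{n+1} = x_n - f(x_n)/f'(x_n)

Iteration 1:
  f(0.900000) = -0.971000
  f'(0.900000) = -0.570000
  x_1 = 0.900000 - (-0.971000)/(-0.570000) = -0.803509
Iteration 2:
  f(-0.803509) = 2.891760
  f'(-0.803509) = -1.063121
  x_2 = -0.803509 - 2.891760/(-1.063121) = 1.916558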